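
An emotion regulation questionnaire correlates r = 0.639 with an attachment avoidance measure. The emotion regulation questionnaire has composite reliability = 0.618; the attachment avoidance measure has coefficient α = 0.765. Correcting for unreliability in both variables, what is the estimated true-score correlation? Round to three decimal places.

r_true = r_obs / √(r_xx · r_yy) = 0.639 / √(0.618 × 0.765) = 0.639 / √0.472770 = 0.639 / 0.6876 ≈ 0.929.

0.929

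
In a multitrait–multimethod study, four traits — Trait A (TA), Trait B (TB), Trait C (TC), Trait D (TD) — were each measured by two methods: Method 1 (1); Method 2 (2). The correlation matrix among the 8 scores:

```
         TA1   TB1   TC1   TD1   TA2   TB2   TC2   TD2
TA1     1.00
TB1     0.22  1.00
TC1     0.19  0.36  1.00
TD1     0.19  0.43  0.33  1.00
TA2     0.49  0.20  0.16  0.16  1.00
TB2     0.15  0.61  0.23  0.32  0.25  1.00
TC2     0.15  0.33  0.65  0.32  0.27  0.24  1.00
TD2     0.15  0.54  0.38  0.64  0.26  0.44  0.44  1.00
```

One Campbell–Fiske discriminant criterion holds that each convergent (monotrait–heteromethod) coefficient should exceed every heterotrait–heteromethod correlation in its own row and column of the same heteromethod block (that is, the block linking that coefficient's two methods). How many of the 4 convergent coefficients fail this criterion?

Each convergent coefficient versus the relevant comparison correlations:
TA (methods 1·2): 0.49 vs {0.15, 0.20, 0.15, 0.16, 0.15, 0.16} → pass.
TB (methods 1·2): 0.61 vs {0.20, 0.15, 0.33, 0.23, 0.54, 0.32} → pass.
TC (methods 1·2): 0.65 vs {0.16, 0.15, 0.23, 0.33, 0.38, 0.32} → pass.
TD (methods 1·2): 0.64 vs {0.16, 0.15, 0.32, 0.54, 0.32, 0.38} → pass.
0 of 4 fail.

0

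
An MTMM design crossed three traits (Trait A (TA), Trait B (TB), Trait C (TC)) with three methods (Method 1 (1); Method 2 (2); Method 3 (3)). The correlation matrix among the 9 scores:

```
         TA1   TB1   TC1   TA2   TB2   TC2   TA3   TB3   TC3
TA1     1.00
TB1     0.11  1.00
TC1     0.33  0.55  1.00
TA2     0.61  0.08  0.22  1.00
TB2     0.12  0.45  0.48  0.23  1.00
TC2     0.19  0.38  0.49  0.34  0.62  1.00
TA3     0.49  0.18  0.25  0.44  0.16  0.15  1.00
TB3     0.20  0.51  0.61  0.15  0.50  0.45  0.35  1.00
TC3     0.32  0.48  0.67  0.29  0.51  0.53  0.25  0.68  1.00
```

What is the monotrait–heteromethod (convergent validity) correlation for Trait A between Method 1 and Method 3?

Same trait (TA), different methods: r(TA1, TA3) = 0.49.

0.49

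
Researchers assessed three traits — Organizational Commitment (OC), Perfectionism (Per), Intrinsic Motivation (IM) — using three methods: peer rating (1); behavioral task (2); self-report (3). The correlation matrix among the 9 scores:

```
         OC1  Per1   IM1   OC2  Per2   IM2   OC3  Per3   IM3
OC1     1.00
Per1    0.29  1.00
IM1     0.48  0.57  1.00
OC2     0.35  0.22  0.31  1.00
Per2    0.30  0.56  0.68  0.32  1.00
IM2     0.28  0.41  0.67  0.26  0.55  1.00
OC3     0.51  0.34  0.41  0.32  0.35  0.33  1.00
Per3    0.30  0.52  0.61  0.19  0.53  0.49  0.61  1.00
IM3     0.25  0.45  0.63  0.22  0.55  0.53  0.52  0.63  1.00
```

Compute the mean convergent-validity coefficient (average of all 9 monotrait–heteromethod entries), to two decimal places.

Convergent values: 0.35, 0.51, 0.32, 0.56, 0.52, 0.53, 0.67, 0.63, 0.53; mean = 4.62/9 = 0.51.

0.51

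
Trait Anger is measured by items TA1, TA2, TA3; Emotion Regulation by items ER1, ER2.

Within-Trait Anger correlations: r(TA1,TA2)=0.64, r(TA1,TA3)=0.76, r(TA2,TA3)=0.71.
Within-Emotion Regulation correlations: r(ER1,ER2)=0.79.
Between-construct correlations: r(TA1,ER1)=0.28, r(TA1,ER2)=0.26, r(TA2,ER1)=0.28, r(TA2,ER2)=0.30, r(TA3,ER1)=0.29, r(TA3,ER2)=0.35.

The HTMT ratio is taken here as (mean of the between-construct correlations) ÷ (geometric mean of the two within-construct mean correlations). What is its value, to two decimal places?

0.39

Mean heterotrait r = 1.76/6 = 0.2933.
Mean within-TA = 2.11/3 = 0.7033; mean within-ER = 0.79/1 = 0.7900.
Geometric mean = √(0.7033 × 0.7900) = 0.7454.
HTMT = 0.2933 / 0.7454 = 0.39.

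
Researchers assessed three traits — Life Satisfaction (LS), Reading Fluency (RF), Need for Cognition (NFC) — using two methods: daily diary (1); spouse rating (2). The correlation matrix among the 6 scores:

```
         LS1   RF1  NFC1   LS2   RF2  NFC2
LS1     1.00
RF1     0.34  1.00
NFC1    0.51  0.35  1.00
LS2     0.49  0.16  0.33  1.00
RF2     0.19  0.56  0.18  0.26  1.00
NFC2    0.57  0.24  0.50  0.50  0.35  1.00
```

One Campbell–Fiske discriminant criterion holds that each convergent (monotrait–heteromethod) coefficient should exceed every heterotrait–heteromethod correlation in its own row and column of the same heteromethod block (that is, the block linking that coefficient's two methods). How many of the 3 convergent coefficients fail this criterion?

Each convergent coefficient versus the relevant comparison correlations:
LS (methods 1·2): 0.49 vs {0.19, 0.16, 0.57, 0.33} → fail.
RF (methods 1·2): 0.56 vs {0.16, 0.19, 0.24, 0.18} → pass.
NFC (methods 1·2): 0.50 vs {0.33, 0.57, 0.18, 0.24} → fail.
2 of 3 fail.

2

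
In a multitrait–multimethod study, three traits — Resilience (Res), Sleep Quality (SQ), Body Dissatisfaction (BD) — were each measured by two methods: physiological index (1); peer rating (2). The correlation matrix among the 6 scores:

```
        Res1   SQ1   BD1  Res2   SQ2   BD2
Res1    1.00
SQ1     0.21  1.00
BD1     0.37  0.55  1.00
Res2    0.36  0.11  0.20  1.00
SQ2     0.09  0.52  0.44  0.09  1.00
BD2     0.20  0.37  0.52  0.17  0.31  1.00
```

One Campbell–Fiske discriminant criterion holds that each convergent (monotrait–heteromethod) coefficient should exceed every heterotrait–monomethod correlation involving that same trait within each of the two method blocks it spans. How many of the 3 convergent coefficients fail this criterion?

Each convergent coefficient versus the relevant comparison correlations:
Res (methods 1·2): 0.36 vs {0.21, 0.09, 0.37, 0.17} → fail.
SQ (methods 1·2): 0.52 vs {0.21, 0.09, 0.55, 0.31} → fail.
BD (methods 1·2): 0.52 vs {0.37, 0.17, 0.55, 0.31} → fail.
3 of 3 fail.

3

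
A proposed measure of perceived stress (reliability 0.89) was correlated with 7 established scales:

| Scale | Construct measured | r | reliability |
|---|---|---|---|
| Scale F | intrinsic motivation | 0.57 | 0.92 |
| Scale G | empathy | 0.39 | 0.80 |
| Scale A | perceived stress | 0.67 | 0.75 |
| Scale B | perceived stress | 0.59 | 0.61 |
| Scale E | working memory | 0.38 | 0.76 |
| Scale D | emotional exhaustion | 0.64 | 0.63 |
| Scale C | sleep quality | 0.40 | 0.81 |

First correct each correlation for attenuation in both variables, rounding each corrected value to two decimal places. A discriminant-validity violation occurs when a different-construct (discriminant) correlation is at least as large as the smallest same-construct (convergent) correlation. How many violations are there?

Disattenuated r (r / √(r_scale · r_new)):
  Scale F (disc): 0.57 / √(0.92·0.89) = 0.63
  Scale G (disc): 0.39 / √(0.80·0.89) = 0.46
  Scale A (conv): 0.67 / √(0.75·0.89) = 0.82
  Scale B (conv): 0.59 / √(0.61·0.89) = 0.80
  Scale E (disc): 0.38 / √(0.76·0.89) = 0.46
  Scale D (disc): 0.64 / √(0.63·0.89) = 0.85
  Scale C (disc): 0.40 / √(0.81·0.89) = 0.47
Smallest convergent = 0.80. Discriminant values: 0.63, 0.46, 0.46, 0.85, 0.47; count ≥ 0.80 → 1.

1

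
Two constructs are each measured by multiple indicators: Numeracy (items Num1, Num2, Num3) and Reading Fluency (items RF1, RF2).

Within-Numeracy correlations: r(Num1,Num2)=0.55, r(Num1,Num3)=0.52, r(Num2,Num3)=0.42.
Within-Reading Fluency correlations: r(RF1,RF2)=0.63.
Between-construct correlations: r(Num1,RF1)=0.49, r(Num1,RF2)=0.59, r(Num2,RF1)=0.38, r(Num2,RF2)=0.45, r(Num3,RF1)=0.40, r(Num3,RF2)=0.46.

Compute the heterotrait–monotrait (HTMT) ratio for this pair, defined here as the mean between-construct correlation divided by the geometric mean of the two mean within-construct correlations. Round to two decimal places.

0.83

Mean heterotrait r = 2.77/6 = 0.4617.
Mean within-Num = 1.49/3 = 0.4967; mean within-RF = 0.63/1 = 0.6300.
Geometric mean = √(0.4967 × 0.6300) = 0.5594.
HTMT = 0.4617 / 0.5594 = 0.83.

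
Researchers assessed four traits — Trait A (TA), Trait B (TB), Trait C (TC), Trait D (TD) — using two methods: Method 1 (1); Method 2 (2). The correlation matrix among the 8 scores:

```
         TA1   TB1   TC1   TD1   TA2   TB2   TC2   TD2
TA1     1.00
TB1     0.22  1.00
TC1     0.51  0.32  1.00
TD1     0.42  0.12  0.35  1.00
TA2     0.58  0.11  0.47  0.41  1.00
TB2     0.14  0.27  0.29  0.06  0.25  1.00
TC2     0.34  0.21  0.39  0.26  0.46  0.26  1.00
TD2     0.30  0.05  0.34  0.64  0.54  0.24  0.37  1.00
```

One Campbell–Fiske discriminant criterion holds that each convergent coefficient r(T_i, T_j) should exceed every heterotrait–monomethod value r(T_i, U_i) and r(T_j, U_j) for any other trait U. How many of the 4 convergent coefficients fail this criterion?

Each convergent coefficient versus the relevant comparison correlations:
TA (methods 1·2): 0.58 vs {0.22, 0.25, 0.51, 0.46, 0.42, 0.54} → pass.
TB (methods 1·2): 0.27 vs {0.22, 0.25, 0.32, 0.26, 0.12, 0.24} → fail.
TC (methods 1·2): 0.39 vs {0.51, 0.46, 0.32, 0.26, 0.35, 0.37} → fail.
TD (methods 1·2): 0.64 vs {0.42, 0.54, 0.12, 0.24, 0.35, 0.37} → pass.
2 of 4 fail.

2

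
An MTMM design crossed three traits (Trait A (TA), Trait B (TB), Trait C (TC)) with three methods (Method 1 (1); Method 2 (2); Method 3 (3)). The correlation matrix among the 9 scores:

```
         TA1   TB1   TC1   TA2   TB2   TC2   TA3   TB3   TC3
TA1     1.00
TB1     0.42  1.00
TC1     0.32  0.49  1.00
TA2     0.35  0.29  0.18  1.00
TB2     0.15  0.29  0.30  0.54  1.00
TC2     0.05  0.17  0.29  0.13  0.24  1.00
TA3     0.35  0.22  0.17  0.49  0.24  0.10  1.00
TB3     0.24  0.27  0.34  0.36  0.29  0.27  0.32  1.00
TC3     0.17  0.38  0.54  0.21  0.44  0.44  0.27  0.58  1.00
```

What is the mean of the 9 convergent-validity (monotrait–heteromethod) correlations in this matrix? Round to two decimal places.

0.37

Convergent values: 0.35, 0.35, 0.49, 0.29, 0.27, 0.29, 0.29, 0.54, 0.44; mean = 3.31/9 = 0.37.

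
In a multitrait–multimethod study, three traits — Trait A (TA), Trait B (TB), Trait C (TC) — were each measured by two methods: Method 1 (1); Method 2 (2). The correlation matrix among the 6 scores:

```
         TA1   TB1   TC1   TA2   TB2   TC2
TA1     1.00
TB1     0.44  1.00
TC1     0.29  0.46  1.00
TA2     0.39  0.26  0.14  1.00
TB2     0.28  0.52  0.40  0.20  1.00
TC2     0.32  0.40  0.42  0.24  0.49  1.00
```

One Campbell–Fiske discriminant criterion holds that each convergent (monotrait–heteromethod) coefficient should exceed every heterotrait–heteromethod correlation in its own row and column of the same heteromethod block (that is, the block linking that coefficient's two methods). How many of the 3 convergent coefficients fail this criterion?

0

Convergent coefficients and their comparison sets:
TA (methods 1·2): 0.39 vs {0.28, 0.26, 0.32, 0.14} → pass.
TB (methods 1·2): 0.52 vs {0.26, 0.28, 0.40, 0.40} → pass.
TC (methods 1·2): 0.42 vs {0.14, 0.32, 0.40, 0.40} → pass.
0 of 3 fail.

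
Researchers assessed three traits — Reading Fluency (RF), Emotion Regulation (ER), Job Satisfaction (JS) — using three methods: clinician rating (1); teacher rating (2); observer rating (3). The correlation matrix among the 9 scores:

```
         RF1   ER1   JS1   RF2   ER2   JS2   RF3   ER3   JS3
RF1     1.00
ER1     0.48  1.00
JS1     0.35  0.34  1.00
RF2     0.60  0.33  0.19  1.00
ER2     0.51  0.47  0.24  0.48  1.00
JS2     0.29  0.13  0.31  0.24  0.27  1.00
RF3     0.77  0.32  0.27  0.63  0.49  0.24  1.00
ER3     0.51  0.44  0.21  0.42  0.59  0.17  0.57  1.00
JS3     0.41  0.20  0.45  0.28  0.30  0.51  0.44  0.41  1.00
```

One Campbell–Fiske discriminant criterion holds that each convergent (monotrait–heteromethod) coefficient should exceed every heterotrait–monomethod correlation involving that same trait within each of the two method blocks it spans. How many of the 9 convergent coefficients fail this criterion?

3

Each convergent coefficient versus the relevant comparison correlations:
RF (methods 1·2): 0.60 vs {0.48, 0.48, 0.35, 0.24} → pass.
RF (methods 1·3): 0.77 vs {0.48, 0.57, 0.35, 0.44} → pass.
RF (methods 2·3): 0.63 vs {0.48, 0.57, 0.24, 0.44} → pass.
ER (methods 1·2): 0.47 vs {0.48, 0.48, 0.34, 0.27} → fail.
ER (methods 1·3): 0.44 vs {0.48, 0.57, 0.34, 0.41} → fail.
ER (methods 2·3): 0.59 vs {0.48, 0.57, 0.27, 0.41} → pass.
JS (methods 1·2): 0.31 vs {0.35, 0.24, 0.34, 0.27} → fail.
JS (methods 1·3): 0.45 vs {0.35, 0.44, 0.34, 0.41} → pass.
JS (methods 2·3): 0.51 vs {0.24, 0.44, 0.27, 0.41} → pass.
3 of 9 fail.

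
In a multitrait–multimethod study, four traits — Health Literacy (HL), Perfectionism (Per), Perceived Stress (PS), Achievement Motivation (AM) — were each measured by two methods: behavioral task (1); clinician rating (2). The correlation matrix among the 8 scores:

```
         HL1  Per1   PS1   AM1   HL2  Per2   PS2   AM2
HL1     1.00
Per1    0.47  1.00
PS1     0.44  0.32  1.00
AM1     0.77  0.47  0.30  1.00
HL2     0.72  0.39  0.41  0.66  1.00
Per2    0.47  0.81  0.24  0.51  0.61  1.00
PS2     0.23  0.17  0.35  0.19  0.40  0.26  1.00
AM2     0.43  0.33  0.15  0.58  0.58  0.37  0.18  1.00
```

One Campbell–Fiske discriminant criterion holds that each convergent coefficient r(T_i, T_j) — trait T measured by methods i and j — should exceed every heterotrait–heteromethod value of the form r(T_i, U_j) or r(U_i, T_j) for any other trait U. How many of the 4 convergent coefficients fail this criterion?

Checking each validity diagonal entry against its comparison values:
HL (methods 1·2): 0.72 vs {0.47, 0.39, 0.23, 0.41, 0.43, 0.66} → pass.
Per (methods 1·2): 0.81 vs {0.39, 0.47, 0.17, 0.24, 0.33, 0.51} → pass.
PS (methods 1·2): 0.35 vs {0.41, 0.23, 0.24, 0.17, 0.15, 0.19} → fail.
AM (methods 1·2): 0.58 vs {0.66, 0.43, 0.51, 0.33, 0.19, 0.15} → fail.
2 of 4 fail.

2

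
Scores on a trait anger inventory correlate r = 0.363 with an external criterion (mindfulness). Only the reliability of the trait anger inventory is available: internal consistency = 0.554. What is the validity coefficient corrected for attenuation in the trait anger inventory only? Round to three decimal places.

0.488

Single correction: r_c = r_obs / √r_xx = 0.363 / √0.554 = 0.363 / 0.7443 ≈ 0.488.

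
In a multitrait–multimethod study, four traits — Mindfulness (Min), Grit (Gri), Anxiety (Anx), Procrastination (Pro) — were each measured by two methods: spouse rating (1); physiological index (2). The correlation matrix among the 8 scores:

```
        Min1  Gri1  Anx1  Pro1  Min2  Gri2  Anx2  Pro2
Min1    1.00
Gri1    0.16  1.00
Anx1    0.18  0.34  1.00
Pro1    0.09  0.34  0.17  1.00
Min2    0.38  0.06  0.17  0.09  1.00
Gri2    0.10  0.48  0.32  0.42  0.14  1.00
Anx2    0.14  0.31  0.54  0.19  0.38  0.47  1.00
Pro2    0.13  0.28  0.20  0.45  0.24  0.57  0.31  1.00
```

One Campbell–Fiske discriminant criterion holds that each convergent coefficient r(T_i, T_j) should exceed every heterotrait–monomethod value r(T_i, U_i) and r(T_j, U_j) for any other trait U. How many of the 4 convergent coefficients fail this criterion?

Checking each validity diagonal entry against its comparison values:
Min (methods 1·2): 0.38 vs {0.16, 0.14, 0.18, 0.38, 0.09, 0.24} → fail.
Gri (methods 1·2): 0.48 vs {0.16, 0.14, 0.34, 0.47, 0.34, 0.57} → fail.
Anx (methods 1·2): 0.54 vs {0.18, 0.38, 0.34, 0.47, 0.17, 0.31} → pass.
Pro (methods 1·2): 0.45 vs {0.09, 0.24, 0.34, 0.57, 0.17, 0.31} → fail.
3 of 4 fail.

3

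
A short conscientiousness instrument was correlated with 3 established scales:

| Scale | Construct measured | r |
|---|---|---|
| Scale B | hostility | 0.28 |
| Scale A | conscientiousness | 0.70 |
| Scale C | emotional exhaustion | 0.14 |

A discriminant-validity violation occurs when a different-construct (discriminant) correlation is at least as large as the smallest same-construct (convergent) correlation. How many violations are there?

0

Convergent (same construct = conscientiousness): Scale A.
Smallest convergent = 0.70. Discriminant values: 0.28, 0.14; count ≥ 0.70 → 0.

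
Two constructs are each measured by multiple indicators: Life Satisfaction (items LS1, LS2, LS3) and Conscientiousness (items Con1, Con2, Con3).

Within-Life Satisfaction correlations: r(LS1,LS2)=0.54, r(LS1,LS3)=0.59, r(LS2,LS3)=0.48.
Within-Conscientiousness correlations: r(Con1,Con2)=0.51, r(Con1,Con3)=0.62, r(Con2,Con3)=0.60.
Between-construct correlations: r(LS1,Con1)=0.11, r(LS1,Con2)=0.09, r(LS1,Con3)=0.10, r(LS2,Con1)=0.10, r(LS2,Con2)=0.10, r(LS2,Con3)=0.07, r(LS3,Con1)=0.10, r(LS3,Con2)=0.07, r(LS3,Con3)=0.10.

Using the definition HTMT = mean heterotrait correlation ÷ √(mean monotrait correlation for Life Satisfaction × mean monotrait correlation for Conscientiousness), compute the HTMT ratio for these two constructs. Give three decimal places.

Mean heterotrait r = 0.84/9 = 0.0933.
Mean within-LS = 1.61/3 = 0.5367; mean within-Con = 1.73/3 = 0.5767.
Geometric mean = √(0.5367 × 0.5767) = 0.5563.
HTMT = 0.0933 / 0.5563 = 0.168.

0.168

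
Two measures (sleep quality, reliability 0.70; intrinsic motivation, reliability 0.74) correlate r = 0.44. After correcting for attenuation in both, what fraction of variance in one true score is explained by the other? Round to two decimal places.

Disattenuated r = 0.44 / √(0.70 × 0.74) = 0.44 / 0.7197 = 0.6114.
Shared true-score variance = 0.6114² = 0.3738 ≈ 0.37.

0.37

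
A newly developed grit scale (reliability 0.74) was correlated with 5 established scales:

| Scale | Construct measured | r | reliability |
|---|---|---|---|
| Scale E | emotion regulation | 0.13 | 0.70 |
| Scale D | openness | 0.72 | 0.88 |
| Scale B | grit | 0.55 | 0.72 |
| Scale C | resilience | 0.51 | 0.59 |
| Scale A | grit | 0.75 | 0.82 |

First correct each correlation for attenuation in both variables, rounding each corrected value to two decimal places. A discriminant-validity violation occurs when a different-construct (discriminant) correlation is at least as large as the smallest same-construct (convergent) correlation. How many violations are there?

2

Disattenuated r (r / √(r_scale · r_new)):
  Scale E (disc): 0.13 / √(0.70·0.74) = 0.18
  Scale D (disc): 0.72 / √(0.88·0.74) = 0.89
  Scale B (conv): 0.55 / √(0.72·0.74) = 0.75
  Scale C (disc): 0.51 / √(0.59·0.74) = 0.77
  Scale A (conv): 0.75 / √(0.82·0.74) = 0.96
Smallest convergent = 0.75. Discriminant values: 0.18, 0.89, 0.77; count ≥ 0.75 → 2.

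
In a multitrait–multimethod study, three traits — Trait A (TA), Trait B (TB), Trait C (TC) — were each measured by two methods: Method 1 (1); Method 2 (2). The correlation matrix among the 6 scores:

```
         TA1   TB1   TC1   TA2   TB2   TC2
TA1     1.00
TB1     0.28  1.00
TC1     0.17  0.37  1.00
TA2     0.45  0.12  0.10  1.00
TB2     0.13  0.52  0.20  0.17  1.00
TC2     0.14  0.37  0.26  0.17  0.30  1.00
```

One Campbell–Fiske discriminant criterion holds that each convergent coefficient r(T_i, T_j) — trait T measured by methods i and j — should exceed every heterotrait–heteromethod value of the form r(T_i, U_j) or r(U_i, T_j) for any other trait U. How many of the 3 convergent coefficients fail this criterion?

1

Convergent coefficients and their comparison sets:
TA (methods 1·2): 0.45 vs {0.13, 0.12, 0.14, 0.10} → pass.
TB (methods 1·2): 0.52 vs {0.12, 0.13, 0.37, 0.20} → pass.
TC (methods 1·2): 0.26 vs {0.10, 0.14, 0.20, 0.37} → fail.
1 of 3 fail.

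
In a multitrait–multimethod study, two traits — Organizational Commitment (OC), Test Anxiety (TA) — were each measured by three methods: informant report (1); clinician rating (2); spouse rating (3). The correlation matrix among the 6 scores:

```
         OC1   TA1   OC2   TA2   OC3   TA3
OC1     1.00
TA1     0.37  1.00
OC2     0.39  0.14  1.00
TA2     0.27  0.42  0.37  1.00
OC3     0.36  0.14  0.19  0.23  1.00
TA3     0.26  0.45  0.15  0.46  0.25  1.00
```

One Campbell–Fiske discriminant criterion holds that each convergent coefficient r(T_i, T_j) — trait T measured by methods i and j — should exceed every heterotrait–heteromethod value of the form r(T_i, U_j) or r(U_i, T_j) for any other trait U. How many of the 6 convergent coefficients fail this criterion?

1

Checking each validity diagonal entry against its comparison values:
OC (methods 1·2): 0.39 vs {0.27, 0.14} → pass.
OC (methods 1·3): 0.36 vs {0.26, 0.14} → pass.
OC (methods 2·3): 0.19 vs {0.15, 0.23} → fail.
TA (methods 1·2): 0.42 vs {0.14, 0.27} → pass.
TA (methods 1·3): 0.45 vs {0.14, 0.26} → pass.
TA (methods 2·3): 0.46 vs {0.23, 0.15} → pass.
1 of 6 fail.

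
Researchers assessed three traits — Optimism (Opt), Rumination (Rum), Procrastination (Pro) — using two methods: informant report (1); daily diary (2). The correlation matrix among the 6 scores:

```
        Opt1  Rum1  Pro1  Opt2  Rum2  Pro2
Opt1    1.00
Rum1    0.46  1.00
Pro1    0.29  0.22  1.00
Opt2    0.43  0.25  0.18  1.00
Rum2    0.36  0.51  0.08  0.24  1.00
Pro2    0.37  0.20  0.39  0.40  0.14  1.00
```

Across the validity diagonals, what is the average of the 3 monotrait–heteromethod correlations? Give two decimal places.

Convergent values: 0.43, 0.51, 0.39; mean = 1.33/3 = 0.44.

0.44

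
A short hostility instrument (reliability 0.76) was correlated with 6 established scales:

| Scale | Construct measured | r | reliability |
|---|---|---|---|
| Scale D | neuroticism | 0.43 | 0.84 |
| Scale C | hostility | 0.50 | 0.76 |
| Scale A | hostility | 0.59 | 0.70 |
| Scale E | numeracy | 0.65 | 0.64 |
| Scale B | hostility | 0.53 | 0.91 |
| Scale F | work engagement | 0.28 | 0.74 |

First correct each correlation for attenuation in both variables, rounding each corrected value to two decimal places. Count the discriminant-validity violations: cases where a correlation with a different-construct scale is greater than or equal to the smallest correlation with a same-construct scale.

Disattenuated r (r / √(r_scale · r_new)):
  Scale D (disc): 0.43 / √(0.84·0.76) = 0.54
  Scale C (conv): 0.50 / √(0.76·0.76) = 0.66
  Scale A (conv): 0.59 / √(0.70·0.76) = 0.81
  Scale E (disc): 0.65 / √(0.64·0.76) = 0.93
  Scale B (conv): 0.53 / √(0.91·0.76) = 0.64
  Scale F (disc): 0.28 / √(0.74·0.76) = 0.37
Smallest convergent = 0.64. Discriminant values: 0.54, 0.93, 0.37; count ≥ 0.64 → 1.

1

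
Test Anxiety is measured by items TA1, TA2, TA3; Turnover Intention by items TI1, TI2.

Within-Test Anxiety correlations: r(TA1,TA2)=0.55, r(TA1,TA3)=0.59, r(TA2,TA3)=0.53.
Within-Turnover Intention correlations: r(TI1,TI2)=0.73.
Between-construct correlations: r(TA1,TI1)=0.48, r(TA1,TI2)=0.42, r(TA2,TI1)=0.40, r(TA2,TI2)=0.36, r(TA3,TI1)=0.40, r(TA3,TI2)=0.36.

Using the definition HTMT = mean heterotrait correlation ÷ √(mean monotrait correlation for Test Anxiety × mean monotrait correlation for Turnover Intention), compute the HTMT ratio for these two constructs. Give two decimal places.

0.63

Between-construct mean = 2.42/6 = 0.4033.
Mean within-TA = 1.67/3 = 0.5567; mean within-TI = 0.73/1 = 0.7300.
Geometric mean = √(0.5567 × 0.7300) = 0.6375.
HTMT = 0.4033 / 0.6375 = 0.63.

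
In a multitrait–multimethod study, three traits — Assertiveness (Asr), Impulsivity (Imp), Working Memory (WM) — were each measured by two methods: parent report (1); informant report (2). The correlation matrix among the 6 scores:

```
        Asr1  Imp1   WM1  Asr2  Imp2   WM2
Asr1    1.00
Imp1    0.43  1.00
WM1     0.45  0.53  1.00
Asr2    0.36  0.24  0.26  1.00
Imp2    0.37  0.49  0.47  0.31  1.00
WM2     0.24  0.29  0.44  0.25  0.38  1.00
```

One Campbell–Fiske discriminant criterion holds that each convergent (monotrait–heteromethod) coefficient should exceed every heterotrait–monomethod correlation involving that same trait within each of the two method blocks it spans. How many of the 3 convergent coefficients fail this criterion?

Convergent coefficients and their comparison sets:
Asr (methods 1·2): 0.36 vs {0.43, 0.31, 0.45, 0.25} → fail.
Imp (methods 1·2): 0.49 vs {0.43, 0.31, 0.53, 0.38} → fail.
WM (methods 1·2): 0.44 vs {0.45, 0.25, 0.53, 0.38} → fail.
3 of 3 fail.

3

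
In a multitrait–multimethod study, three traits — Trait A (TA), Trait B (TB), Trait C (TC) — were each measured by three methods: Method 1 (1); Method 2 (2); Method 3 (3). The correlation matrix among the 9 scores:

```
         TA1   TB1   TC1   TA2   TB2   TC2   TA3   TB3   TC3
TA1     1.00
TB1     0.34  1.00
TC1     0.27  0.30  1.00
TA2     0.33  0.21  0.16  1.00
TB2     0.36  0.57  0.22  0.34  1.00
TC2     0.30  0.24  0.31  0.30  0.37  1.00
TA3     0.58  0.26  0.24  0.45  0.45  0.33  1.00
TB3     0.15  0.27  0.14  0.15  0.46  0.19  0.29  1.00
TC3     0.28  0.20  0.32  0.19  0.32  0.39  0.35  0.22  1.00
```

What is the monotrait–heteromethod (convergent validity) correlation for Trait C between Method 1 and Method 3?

Same trait (TC), different methods: r(TC1, TC3) = 0.32.

0.32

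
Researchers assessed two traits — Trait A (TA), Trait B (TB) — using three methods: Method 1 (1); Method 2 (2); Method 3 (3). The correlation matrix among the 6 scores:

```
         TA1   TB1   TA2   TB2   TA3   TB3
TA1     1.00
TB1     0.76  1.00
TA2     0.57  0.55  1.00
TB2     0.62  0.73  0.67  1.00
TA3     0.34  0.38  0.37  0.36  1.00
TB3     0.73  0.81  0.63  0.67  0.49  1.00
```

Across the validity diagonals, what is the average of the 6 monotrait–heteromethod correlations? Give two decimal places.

Convergent values: 0.57, 0.34, 0.37, 0.73, 0.81, 0.67; mean = 3.49/6 = 0.58.

0.58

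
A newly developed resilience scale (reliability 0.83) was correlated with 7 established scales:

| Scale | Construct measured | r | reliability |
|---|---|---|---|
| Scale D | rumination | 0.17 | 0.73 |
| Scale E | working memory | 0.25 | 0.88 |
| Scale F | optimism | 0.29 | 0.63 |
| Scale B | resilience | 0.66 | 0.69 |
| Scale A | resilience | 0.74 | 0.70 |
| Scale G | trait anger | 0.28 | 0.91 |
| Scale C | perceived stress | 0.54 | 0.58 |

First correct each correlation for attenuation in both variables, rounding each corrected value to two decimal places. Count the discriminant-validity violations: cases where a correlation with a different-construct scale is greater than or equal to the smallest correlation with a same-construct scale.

0

Disattenuated r (r / √(r_scale · r_new)):
  Scale D (disc): 0.17 / √(0.73·0.83) = 0.22
  Scale E (disc): 0.25 / √(0.88·0.83) = 0.29
  Scale F (disc): 0.29 / √(0.63·0.83) = 0.40
  Scale B (conv): 0.66 / √(0.69·0.83) = 0.87
  Scale A (conv): 0.74 / √(0.70·0.83) = 0.97
  Scale G (disc): 0.28 / √(0.91·0.83) = 0.32
  Scale C (disc): 0.54 / √(0.58·0.83) = 0.78
Smallest convergent = 0.87. Discriminant values: 0.22, 0.29, 0.40, 0.32, 0.78; count ≥ 0.87 → 0.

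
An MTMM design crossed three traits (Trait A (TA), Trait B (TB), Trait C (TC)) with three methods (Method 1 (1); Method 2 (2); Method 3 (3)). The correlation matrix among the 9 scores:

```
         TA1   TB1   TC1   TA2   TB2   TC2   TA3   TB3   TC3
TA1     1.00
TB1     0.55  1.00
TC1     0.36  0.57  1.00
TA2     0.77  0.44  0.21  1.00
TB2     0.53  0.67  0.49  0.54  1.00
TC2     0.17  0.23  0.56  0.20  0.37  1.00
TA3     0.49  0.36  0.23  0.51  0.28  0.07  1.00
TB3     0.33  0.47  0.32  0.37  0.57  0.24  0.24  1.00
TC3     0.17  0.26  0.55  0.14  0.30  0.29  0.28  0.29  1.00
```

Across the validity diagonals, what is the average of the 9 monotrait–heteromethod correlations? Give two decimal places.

0.54

Convergent values: 0.77, 0.49, 0.51, 0.67, 0.47, 0.57, 0.56, 0.55, 0.29; mean = 4.88/9 = 0.54.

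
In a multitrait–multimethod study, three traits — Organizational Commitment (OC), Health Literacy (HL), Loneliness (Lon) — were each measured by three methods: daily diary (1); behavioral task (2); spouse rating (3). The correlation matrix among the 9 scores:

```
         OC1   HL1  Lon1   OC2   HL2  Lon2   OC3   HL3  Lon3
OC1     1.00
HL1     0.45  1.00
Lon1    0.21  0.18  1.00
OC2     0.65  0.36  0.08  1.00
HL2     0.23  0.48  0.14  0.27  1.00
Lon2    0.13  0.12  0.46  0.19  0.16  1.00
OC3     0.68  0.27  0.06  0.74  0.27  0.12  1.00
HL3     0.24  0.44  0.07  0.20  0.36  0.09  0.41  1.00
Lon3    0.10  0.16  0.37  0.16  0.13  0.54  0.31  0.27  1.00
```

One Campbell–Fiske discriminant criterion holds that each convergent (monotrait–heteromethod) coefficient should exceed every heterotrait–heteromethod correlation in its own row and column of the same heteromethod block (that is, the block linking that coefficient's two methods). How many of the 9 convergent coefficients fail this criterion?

0

Convergent coefficients and their comparison sets:
OC (methods 1·2): 0.65 vs {0.23, 0.36, 0.13, 0.08} → pass.
OC (methods 1·3): 0.68 vs {0.24, 0.27, 0.10, 0.06} → pass.
OC (methods 2·3): 0.74 vs {0.20, 0.27, 0.16, 0.12} → pass.
HL (methods 1·2): 0.48 vs {0.36, 0.23, 0.12, 0.14} → pass.
HL (methods 1·3): 0.44 vs {0.27, 0.24, 0.16, 0.07} → pass.
HL (methods 2·3): 0.36 vs {0.27, 0.20, 0.13, 0.09} → pass.
Lon (methods 1·2): 0.46 vs {0.08, 0.13, 0.14, 0.12} → pass.
Lon (methods 1·3): 0.37 vs {0.06, 0.10, 0.07, 0.16} → pass.
Lon (methods 2·3): 0.54 vs {0.12, 0.16, 0.09, 0.13} → pass.
0 of 9 fail.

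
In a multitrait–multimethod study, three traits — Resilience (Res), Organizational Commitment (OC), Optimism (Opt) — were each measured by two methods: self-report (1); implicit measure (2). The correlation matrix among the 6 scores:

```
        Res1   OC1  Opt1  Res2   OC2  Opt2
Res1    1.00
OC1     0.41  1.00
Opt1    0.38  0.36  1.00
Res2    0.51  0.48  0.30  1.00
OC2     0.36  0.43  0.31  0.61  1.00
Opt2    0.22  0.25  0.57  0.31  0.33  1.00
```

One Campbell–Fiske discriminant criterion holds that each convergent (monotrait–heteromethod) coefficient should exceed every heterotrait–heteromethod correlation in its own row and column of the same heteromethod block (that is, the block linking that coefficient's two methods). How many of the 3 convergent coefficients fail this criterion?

1

Checking each validity diagonal entry against its comparison values:
Res (methods 1·2): 0.51 vs {0.36, 0.48, 0.22, 0.30} → pass.
OC (methods 1·2): 0.43 vs {0.48, 0.36, 0.25, 0.31} → fail.
Opt (methods 1·2): 0.57 vs {0.30, 0.22, 0.31, 0.25} → pass.
1 of 3 fail.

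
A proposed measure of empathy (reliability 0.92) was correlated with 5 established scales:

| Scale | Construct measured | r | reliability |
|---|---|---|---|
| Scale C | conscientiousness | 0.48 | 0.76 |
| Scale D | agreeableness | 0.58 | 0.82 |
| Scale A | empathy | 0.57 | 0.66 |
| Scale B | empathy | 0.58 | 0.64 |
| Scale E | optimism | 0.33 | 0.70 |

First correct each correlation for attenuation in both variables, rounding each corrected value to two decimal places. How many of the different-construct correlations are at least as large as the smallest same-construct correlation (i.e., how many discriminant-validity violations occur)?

0

Disattenuated r (r / √(r_scale · r_new)):
  Scale C (disc): 0.48 / √(0.76·0.92) = 0.57
  Scale D (disc): 0.58 / √(0.82·0.92) = 0.67
  Scale A (conv): 0.57 / √(0.66·0.92) = 0.73
  Scale B (conv): 0.58 / √(0.64·0.92) = 0.76
  Scale E (disc): 0.33 / √(0.70·0.92) = 0.41
Smallest convergent = 0.73. Discriminant values: 0.57, 0.67, 0.41; count ≥ 0.73 → 0.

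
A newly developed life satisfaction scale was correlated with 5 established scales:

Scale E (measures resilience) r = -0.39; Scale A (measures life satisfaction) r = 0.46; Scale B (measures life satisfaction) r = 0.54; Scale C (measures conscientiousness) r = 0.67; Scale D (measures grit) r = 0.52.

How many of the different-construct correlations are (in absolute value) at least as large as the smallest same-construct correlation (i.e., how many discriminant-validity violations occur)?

2

Convergent (same construct = life satisfaction): Scale A, Scale B.
Smallest convergent = 0.46. Discriminant |r|: 0.39, 0.67, 0.52; count ≥ 0.46 → 2.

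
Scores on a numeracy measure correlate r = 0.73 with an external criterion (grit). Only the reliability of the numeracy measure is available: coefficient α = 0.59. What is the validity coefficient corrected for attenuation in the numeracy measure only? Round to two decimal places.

Single correction: r_c = r_obs / √r_xx = 0.73 / √0.59 = 0.73 / 0.7681 ≈ 0.95.

0.95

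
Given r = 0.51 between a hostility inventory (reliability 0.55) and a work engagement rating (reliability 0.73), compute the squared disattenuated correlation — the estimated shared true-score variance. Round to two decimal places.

0.65

Disattenuated r = 0.51 / √(0.55 × 0.73) = 0.51 / 0.6336 = 0.8049.
Shared true-score variance = 0.8049² = 0.6479 ≈ 0.65.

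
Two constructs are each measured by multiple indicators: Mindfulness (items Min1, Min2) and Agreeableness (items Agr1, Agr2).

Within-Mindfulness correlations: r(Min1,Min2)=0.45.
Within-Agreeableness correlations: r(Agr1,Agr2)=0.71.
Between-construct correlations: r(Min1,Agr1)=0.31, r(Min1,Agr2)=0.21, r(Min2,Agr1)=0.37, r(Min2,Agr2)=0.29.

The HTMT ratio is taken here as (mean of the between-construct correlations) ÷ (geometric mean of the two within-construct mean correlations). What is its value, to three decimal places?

Between-construct mean = 1.18/4 = 0.2950.
Mean within-Min = 0.45/1 = 0.4500; mean within-Agr = 0.71/1 = 0.7100.
Geometric mean = √(0.4500 × 0.7100) = 0.5652.
HTMT = 0.2950 / 0.5652 = 0.522.

0.522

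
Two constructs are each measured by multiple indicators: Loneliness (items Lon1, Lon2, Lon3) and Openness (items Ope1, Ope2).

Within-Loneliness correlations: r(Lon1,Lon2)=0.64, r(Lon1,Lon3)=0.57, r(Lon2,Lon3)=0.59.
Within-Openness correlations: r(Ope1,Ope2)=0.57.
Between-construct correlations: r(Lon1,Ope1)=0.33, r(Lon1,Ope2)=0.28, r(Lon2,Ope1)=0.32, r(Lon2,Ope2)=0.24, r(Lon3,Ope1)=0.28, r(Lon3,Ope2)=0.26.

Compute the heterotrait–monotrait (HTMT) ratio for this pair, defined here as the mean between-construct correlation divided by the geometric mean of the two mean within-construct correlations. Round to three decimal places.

0.487

Between-construct mean = 1.71/6 = 0.2850.
Mean within-Lon = 1.80/3 = 0.6000; mean within-Ope = 0.57/1 = 0.5700.
Geometric mean = √(0.6000 × 0.5700) = 0.5848.
HTMT = 0.2850 / 0.5848 = 0.487.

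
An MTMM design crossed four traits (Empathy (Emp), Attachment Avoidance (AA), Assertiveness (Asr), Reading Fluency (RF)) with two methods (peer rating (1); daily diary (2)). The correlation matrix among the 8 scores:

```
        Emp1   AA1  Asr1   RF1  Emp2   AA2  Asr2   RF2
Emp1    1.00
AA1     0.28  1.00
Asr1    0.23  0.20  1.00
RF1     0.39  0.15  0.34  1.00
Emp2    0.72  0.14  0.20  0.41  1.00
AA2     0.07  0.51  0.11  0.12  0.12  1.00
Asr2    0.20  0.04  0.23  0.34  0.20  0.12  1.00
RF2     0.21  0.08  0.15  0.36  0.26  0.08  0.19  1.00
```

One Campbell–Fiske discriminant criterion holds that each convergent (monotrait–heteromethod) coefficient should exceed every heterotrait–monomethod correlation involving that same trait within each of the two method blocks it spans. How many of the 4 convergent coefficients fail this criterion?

2

Convergent coefficients and their comparison sets:
Emp (methods 1·2): 0.72 vs {0.28, 0.12, 0.23, 0.20, 0.39, 0.26} → pass.
AA (methods 1·2): 0.51 vs {0.28, 0.12, 0.20, 0.12, 0.15, 0.08} → pass.
Asr (methods 1·2): 0.23 vs {0.23, 0.20, 0.20, 0.12, 0.34, 0.19} → fail.
RF (methods 1·2): 0.36 vs {0.39, 0.26, 0.15, 0.08, 0.34, 0.19} → fail.
2 of 4 fail.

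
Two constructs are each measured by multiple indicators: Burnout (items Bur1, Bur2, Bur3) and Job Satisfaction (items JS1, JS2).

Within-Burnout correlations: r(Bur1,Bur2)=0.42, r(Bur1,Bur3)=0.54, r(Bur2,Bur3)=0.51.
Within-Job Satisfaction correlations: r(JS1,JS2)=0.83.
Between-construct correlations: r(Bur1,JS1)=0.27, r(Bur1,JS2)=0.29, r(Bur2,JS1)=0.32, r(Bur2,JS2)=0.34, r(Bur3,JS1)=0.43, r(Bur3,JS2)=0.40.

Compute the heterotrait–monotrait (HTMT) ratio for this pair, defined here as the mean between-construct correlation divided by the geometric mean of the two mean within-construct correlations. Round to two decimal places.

Mean between = 2.05/6 = 0.3417.
Mean within-Bur = 1.47/3 = 0.4900; mean within-JS = 0.83/1 = 0.8300.
Geometric mean = √(0.4900 × 0.8300) = 0.6377.
HTMT = 0.3417 / 0.6377 = 0.54.

0.54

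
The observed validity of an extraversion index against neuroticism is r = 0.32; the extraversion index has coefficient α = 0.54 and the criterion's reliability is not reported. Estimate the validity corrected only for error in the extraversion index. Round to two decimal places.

0.44

Single correction: r_c = r_obs / √r_xx = 0.32 / √0.54 = 0.32 / 0.7348 ≈ 0.44.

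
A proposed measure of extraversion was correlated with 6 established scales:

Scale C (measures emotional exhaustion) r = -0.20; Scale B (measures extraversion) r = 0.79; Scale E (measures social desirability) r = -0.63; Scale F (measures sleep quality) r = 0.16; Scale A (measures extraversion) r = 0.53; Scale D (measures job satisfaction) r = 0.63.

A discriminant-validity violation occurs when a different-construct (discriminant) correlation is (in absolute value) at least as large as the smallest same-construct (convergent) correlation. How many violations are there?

2

Convergent (same construct = extraversion): Scale B, Scale A.
Smallest convergent = 0.53. Discriminant |r|: 0.20, 0.63, 0.16, 0.63; count ≥ 0.53 → 2.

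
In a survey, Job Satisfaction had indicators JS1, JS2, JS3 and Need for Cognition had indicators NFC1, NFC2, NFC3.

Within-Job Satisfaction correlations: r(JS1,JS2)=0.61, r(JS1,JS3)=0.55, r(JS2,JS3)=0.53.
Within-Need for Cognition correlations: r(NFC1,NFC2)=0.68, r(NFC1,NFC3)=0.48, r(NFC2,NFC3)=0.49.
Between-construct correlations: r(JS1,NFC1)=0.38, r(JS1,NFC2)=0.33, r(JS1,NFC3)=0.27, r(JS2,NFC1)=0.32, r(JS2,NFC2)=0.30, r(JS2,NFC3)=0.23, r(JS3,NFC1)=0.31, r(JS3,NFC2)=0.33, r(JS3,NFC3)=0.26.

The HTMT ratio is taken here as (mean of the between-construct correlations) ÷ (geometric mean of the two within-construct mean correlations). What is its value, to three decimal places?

0.545

Between-construct mean = 2.73/9 = 0.3033.
Mean within-JS = 1.69/3 = 0.5633; mean within-NFC = 1.65/3 = 0.5500.
Geometric mean = √(0.5633 × 0.5500) = 0.5566.
HTMT = 0.3033 / 0.5566 = 0.545.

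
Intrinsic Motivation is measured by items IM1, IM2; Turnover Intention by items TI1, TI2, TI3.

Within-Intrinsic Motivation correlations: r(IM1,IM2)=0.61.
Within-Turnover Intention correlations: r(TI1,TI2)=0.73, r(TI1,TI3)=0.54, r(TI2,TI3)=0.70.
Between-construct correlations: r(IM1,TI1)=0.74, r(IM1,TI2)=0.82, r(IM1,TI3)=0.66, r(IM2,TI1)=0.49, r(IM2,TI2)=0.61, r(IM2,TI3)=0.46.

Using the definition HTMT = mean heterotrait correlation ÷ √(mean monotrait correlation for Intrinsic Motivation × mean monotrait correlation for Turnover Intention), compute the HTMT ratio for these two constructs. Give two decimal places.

1.00

Mean between = 3.78/6 = 0.6300.
Mean within-IM = 0.61/1 = 0.6100; mean within-TI = 1.97/3 = 0.6567.
Geometric mean = √(0.6100 × 0.6567) = 0.6329.
HTMT = 0.6300 / 0.6329 = 1.00.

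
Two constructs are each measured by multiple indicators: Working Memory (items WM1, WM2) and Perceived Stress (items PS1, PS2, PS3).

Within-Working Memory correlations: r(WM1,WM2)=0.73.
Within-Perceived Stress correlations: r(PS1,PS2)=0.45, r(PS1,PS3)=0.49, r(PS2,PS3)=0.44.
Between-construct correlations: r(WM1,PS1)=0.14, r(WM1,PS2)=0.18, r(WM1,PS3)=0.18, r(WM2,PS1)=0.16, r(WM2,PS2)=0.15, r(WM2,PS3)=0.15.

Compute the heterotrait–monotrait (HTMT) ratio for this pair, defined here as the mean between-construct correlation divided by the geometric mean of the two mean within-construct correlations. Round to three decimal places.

Mean between = 0.96/6 = 0.1600.
Mean within-WM = 0.73/1 = 0.7300; mean within-PS = 1.38/3 = 0.4600.
Geometric mean = √(0.7300 × 0.4600) = 0.5795.
HTMT = 0.1600 / 0.5795 = 0.276.

0.276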